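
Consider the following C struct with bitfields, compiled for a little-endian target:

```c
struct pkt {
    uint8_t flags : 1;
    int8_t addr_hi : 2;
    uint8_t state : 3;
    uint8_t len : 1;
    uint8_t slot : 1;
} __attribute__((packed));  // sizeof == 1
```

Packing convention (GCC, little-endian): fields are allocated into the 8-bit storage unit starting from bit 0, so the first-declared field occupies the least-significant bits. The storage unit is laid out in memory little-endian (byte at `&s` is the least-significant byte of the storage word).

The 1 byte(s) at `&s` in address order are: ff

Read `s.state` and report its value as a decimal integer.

[0]=0xff (little-endian) → word 0xff
flags [0+:1] = (word>>0) & 0x1 = 1
addr_hi [1+:2] = (word>>1) & 0x3 = 3
state [3+:3] = (word>>3) & 0x7 = 7  ←
len [6+:1] = (word>>6) & 0x1 = 1
slot [7+:1] = (word>>7) & 0x1 = 1

7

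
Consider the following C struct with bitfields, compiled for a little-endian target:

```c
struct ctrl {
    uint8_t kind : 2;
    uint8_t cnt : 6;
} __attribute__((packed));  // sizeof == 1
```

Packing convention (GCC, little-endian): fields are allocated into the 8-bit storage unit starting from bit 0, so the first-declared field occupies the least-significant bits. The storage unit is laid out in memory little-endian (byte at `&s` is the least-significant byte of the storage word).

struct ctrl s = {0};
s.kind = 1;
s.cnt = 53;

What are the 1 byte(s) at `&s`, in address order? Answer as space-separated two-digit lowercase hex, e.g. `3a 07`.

d5

[0+:2] kind=1 & 0x3 = 0x1; word=0x01
[2+:6] cnt=53 & 0x3f = 0x35; word=0xd5
word = 0xd5 → little-endian bytes:
  [0]=0xd5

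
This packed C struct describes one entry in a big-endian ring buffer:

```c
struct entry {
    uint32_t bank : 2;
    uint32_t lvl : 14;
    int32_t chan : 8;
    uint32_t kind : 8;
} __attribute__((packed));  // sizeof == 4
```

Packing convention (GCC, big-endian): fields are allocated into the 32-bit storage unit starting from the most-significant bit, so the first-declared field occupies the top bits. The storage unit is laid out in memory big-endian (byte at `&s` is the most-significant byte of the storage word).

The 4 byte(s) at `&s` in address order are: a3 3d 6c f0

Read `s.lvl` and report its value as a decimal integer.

9021

[0]=0xa3 [1]=0x3d [2]=0x6c [3]=0xf0 (big-endian) → word 0xa33d6cf0
bank:2 @ bit 30 → (0xa33d6cf0>>30)&0x3 = 0x2
lvl:14 @ bit 16 → (0xa33d6cf0>>16)&0x3fff = 0x233d  ←
chan:8 @ bit 8 → (0xa33d6cf0>>8)&0xff = 0x6c
kind:8 @ bit 0 → (0xa33d6cf0>>0)&0xff = 0xf0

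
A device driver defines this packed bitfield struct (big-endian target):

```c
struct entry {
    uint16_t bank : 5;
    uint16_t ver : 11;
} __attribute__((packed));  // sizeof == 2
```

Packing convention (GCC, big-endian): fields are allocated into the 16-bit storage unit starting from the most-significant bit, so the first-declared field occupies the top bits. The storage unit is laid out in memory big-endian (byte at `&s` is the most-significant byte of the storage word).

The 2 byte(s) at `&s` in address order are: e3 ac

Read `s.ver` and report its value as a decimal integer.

940

[0]=0xe3 [1]=0xac (big-endian) → word 0xe3ac
bank:5 @ bit 11 → (0xe3ac>>11)&0x1f = 0x1c
ver:11 @ bit 0 → (0xe3ac>>0)&0x7ff = 0x3ac  ←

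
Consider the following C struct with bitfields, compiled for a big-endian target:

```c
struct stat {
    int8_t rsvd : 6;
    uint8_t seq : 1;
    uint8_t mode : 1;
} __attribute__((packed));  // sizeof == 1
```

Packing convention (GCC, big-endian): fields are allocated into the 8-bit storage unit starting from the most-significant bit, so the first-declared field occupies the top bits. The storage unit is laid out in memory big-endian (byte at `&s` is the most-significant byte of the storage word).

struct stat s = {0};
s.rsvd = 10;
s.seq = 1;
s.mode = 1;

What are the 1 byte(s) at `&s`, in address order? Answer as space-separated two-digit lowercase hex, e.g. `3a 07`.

2b

[2+:6] rsvd=10 & 0x3f = 0xa; word=0x28
[1+:1] seq=1 & 0x1 = 0x1; word=0x2a
[0+:1] mode=1 & 0x1 = 0x1; word=0x2b
word = 0x2b → big-endian bytes:
  [0]=0x2b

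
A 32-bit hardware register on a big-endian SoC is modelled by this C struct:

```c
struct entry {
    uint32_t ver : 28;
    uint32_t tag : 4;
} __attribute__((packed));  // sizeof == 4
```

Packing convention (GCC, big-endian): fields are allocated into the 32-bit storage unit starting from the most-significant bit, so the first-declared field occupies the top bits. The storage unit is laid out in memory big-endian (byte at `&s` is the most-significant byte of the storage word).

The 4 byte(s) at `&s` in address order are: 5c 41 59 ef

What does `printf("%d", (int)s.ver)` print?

96736670

[0]=0x5c [1]=0x41 [2]=0x59 [3]=0xef (big-endian) → word 0x5c4159ef
ver [4+:28] = (word>>4) & 0xfffffff = 96736670  ←
tag [0+:4] = (word>>0) & 0xf = 15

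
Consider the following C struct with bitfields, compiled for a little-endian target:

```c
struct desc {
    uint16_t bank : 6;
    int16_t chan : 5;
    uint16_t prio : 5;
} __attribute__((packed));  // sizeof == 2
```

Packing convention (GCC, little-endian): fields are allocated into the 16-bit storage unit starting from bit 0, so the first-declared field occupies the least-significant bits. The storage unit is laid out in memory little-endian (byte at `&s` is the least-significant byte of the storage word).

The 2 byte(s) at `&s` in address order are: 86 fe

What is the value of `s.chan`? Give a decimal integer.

-6

[0]=0x86 [1]=0xfe (little-endian) → word 0xfe86
bank [0+:6] = (word>>0) & 0x3f = 6
chan [6+:5] = (word>>6) & 0x1f = 26  ←
prio [11+:5] = (word>>11) & 0x1f = 31
chan signed 5b, MSB=1: 26 - 32 = -6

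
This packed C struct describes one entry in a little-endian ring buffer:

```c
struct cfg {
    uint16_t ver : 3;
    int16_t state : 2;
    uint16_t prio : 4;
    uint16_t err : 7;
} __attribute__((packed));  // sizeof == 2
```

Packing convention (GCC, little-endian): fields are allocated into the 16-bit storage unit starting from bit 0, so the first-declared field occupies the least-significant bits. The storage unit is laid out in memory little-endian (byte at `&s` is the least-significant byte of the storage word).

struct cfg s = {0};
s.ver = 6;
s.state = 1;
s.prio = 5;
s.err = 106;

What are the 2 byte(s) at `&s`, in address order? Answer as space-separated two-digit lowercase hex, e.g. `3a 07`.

ae d4

[0+:3] ver=6 & 0x7 = 0x6; word=0x0006
[3+:2] state=1 & 0x3 = 0x1; word=0x000e
[5+:4] prio=5 & 0xf = 0x5; word=0x00ae
[9+:7] err=106 & 0x7f = 0x6a; word=0xd4ae
word = 0xd4ae → little-endian bytes:
  [0]=0xae  [1]=0xd4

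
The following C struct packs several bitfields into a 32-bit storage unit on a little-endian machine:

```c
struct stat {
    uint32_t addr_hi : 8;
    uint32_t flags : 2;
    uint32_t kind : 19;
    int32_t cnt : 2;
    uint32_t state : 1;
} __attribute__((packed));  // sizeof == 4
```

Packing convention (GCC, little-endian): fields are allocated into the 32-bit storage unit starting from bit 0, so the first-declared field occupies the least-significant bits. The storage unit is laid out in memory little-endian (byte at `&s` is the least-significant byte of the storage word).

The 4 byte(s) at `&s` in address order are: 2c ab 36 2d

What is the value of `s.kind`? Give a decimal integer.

216490

[0]=0x2c [1]=0xab [2]=0x36 [3]=0x2d (little-endian) → word 0x2d36ab2c
addr_hi:8 @ bit 0 → (0x2d36ab2c>>0)&0xff = 0x2c
flags:2 @ bit 8 → (0x2d36ab2c>>8)&0x3 = 0x3
kind:19 @ bit 10 → (0x2d36ab2c>>10)&0x7ffff = 0x34daa  ←
cnt:2 @ bit 29 → (0x2d36ab2c>>29)&0x3 = 0x1
state:1 @ bit 31 → (0x2d36ab2c>>31)&0x1 = 0x0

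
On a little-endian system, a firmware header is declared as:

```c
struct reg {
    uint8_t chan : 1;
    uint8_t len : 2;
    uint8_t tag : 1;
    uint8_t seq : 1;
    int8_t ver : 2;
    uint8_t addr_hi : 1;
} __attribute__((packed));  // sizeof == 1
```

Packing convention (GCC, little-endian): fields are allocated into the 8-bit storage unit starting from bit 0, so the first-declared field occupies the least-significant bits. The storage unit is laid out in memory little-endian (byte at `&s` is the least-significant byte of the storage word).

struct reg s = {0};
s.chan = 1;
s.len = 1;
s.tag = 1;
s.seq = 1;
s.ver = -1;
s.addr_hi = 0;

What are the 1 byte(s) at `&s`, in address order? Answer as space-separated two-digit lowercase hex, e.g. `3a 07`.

7b

[0+:1] chan=1 & 0x1 = 0x1; word=0x01
[1+:2] len=1 & 0x3 = 0x1; word=0x03
[3+:1] tag=1 & 0x1 = 0x1; word=0x0b
[4+:1] seq=1 & 0x1 = 0x1; word=0x1b
[5+:2] ver=-1 & 0x3 = 0x3; word=0x7b
[7+:1] addr_hi=0 & 0x1 = 0x0; word=0x7b
word = 0x7b → little-endian bytes:
  [0]=0x7b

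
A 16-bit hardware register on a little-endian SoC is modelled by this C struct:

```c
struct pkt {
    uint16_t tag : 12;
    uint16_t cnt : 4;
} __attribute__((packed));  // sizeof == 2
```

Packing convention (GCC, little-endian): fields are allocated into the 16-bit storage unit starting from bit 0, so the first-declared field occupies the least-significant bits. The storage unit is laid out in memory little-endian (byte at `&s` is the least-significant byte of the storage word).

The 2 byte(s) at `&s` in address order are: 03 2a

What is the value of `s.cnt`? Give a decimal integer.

2

[0]=0x03 [1]=0x2a (little-endian) → word 0x2a03
tag:12 @ bit 0 → (0x2a03>>0)&0xfff = 0xa03
cnt:4 @ bit 12 → (0x2a03>>12)&0xf = 0x2  ←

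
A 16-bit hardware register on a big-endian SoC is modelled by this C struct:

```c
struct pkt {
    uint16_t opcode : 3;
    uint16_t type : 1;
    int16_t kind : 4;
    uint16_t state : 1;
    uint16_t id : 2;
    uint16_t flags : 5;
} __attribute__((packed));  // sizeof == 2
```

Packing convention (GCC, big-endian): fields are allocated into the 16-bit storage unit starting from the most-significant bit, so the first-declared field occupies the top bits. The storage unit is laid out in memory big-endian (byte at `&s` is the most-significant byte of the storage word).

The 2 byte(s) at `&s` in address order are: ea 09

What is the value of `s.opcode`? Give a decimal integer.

7

[0]=0xea [1]=0x09 (big-endian) → word 0xea09
opcode:3 @ bit 13 → (0xea09>>13)&0x7 = 0x7  ←
type:1 @ bit 12 → (0xea09>>12)&0x1 = 0x0
kind:4 @ bit 8 → (0xea09>>8)&0xf = 0xa
state:1 @ bit 7 → (0xea09>>7)&0x1 = 0x0
id:2 @ bit 5 → (0xea09>>5)&0x3 = 0x0
flags:5 @ bit 0 → (0xea09>>0)&0x1f = 0x9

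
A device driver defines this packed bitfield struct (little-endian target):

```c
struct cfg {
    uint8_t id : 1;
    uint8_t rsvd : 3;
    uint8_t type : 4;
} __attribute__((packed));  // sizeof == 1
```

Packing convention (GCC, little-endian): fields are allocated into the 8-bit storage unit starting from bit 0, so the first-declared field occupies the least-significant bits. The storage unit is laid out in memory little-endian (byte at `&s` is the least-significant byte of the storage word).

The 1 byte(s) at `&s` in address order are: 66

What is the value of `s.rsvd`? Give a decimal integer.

3

[0]=0x66 (little-endian) → word 0x66
id [0+:1] = (word>>0) & 0x1 = 0
rsvd [1+:3] = (word>>1) & 0x7 = 3  ←
type [4+:4] = (word>>4) & 0xf = 6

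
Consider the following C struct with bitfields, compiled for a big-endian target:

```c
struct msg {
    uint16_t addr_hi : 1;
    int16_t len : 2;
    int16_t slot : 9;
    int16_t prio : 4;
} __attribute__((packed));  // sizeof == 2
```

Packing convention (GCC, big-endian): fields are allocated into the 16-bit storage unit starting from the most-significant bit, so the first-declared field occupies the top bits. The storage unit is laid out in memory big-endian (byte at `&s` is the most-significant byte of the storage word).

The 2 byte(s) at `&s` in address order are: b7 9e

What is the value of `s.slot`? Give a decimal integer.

[0]=0xb7 [1]=0x9e (big-endian) → word 0xb79e
addr_hi:1 @ bit 15 → (0xb79e>>15)&0x1 = 0x1
len:2 @ bit 13 → (0xb79e>>13)&0x3 = 0x1
slot:9 @ bit 4 → (0xb79e>>4)&0x1ff = 0x179  ←
prio:4 @ bit 0 → (0xb79e>>0)&0xf = 0xe
slot signed 9b, MSB=1: 377 - 512 = -135

-135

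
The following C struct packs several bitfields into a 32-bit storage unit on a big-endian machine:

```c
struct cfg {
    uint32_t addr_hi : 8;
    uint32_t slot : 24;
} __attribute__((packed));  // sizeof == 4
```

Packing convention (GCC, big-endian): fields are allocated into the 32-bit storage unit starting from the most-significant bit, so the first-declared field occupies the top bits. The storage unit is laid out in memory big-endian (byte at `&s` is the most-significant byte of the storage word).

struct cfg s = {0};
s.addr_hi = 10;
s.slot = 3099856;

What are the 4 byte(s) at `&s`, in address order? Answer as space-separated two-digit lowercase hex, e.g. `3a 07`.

0a 2f 4c d0

addr_hi:8 = 10 → 0xa << 24 → word 0x0a000000
slot:24 = 3099856 → 0x2f4cd0 << 0 → word 0x0a2f4cd0
word = 0x0a2f4cd0 → big-endian bytes:
  [0]=0x0a  [1]=0x2f  [2]=0x4c  [3]=0xd0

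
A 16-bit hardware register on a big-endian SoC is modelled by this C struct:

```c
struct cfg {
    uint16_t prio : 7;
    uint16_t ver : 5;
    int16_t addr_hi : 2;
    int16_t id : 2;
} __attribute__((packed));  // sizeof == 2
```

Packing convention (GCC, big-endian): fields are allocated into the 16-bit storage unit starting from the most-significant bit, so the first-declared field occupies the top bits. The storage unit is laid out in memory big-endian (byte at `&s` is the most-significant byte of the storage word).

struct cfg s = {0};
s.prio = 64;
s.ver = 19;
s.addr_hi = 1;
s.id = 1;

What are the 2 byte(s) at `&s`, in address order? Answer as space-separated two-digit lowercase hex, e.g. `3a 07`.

prio (7b) val=64 bits=0x40 at bit 9: 0x8000
ver (5b) val=19 bits=0x13 at bit 4: 0x8130
addr_hi (2b) val=1 bits=0x1 at bit 2: 0x8134
id (2b) val=1 bits=0x1 at bit 0: 0x8135
word = 0x8135 → big-endian bytes:
  [0]=0x81  [1]=0x35

81 35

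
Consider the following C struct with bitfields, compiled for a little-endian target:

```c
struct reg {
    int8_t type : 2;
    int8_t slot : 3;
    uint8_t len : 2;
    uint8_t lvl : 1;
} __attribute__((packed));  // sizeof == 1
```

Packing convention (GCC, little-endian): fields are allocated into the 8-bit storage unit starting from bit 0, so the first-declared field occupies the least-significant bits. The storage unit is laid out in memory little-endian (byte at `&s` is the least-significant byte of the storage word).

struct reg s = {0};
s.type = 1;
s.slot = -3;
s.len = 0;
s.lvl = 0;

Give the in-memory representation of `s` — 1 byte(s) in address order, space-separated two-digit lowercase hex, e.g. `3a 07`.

15

[0+:2] type=1 & 0x3 = 0x1; word=0x01
[2+:3] slot=-3 & 0x7 = 0x5; word=0x15
[5+:2] len=0 & 0x3 = 0x0; word=0x15
[7+:1] lvl=0 & 0x1 = 0x0; word=0x15
word = 0x15 → little-endian bytes:
  [0]=0x15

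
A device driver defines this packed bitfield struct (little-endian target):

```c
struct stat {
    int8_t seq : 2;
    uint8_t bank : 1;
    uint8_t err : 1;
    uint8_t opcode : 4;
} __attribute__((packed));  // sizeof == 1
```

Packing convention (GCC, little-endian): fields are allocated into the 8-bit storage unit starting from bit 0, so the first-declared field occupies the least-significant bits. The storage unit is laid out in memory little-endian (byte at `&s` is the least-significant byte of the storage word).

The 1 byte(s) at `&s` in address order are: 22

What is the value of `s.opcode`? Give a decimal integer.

2

[0]=0x22 (little-endian) → word 0x22
seq [0+:2] = (word>>0) & 0x3 = 2
bank [2+:1] = (word>>2) & 0x1 = 0
err [3+:1] = (word>>3) & 0x1 = 0
opcode [4+:4] = (word>>4) & 0xf = 2  ←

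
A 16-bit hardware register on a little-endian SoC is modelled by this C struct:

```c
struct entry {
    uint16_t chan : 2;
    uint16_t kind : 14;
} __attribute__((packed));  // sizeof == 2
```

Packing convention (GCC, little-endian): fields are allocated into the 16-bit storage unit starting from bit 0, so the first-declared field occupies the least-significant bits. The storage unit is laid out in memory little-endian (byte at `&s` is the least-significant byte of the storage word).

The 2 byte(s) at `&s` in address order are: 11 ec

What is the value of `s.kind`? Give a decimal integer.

15108

[0]=0x11 [1]=0xec (little-endian) → word 0xec11
chan [0+:2] = (word>>0) & 0x3 = 1
kind [2+:14] = (word>>2) & 0x3fff = 15108  ←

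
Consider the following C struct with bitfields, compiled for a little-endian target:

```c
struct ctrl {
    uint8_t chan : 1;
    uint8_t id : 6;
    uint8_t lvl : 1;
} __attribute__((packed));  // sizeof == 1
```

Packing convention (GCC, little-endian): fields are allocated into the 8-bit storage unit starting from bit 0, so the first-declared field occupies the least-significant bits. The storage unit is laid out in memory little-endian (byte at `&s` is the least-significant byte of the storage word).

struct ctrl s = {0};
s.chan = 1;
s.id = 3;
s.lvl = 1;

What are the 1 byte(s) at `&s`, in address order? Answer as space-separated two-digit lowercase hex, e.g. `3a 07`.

chan:1 = 1 → 0x1 << 0 → word 0x01
id:6 = 3 → 0x3 << 1 → word 0x07
lvl:1 = 1 → 0x1 << 7 → word 0x87
word = 0x87 → little-endian bytes:
  [0]=0x87

87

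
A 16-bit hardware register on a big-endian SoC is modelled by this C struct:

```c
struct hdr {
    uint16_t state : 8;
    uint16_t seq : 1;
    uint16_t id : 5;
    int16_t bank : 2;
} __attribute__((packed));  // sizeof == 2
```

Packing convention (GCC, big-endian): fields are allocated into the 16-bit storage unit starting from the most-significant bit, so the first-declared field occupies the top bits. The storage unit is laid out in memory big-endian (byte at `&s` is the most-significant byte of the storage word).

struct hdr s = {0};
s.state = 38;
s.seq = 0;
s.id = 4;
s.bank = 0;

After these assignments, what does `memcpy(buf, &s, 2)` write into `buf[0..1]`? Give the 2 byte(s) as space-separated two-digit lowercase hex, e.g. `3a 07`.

26 10

[8+:8] state=38 & 0xff = 0x26; word=0x2600
[7+:1] seq=0 & 0x1 = 0x0; word=0x2600
[2+:5] id=4 & 0x1f = 0x4; word=0x2610
[0+:2] bank=0 & 0x3 = 0x0; word=0x2610
word = 0x2610 → big-endian bytes:
  [0]=0x26  [1]=0x10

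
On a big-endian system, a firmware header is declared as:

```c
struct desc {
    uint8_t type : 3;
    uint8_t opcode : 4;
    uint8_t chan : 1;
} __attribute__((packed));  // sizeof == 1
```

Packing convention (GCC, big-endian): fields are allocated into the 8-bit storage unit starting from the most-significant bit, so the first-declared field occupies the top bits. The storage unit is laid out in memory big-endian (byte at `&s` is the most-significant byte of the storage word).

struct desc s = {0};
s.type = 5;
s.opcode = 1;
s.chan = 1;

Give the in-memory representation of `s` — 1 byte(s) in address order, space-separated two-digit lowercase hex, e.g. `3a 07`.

type:3 = 5 → 0x5 << 5 → word 0xa0
opcode:4 = 1 → 0x1 << 1 → word 0xa2
chan:1 = 1 → 0x1 << 0 → word 0xa3
word = 0xa3 → big-endian bytes:
  [0]=0xa3

a3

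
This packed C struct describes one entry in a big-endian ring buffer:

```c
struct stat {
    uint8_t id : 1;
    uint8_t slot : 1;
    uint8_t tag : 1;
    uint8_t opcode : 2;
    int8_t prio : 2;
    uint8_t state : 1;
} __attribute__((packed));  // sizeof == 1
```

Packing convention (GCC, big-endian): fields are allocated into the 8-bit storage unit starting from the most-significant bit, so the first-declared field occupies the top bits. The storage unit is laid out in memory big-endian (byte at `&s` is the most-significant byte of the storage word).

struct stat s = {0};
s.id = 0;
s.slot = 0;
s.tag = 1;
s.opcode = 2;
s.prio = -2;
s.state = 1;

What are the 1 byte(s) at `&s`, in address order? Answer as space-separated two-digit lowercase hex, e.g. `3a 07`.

35

[7+:1] id=0 & 0x1 = 0x0; word=0x00
[6+:1] slot=0 & 0x1 = 0x0; word=0x00
[5+:1] tag=1 & 0x1 = 0x1; word=0x20
[3+:2] opcode=2 & 0x3 = 0x2; word=0x30
[1+:2] prio=-2 & 0x3 = 0x2; word=0x34
[0+:1] state=1 & 0x1 = 0x1; word=0x35
word = 0x35 → big-endian bytes:
  [0]=0x35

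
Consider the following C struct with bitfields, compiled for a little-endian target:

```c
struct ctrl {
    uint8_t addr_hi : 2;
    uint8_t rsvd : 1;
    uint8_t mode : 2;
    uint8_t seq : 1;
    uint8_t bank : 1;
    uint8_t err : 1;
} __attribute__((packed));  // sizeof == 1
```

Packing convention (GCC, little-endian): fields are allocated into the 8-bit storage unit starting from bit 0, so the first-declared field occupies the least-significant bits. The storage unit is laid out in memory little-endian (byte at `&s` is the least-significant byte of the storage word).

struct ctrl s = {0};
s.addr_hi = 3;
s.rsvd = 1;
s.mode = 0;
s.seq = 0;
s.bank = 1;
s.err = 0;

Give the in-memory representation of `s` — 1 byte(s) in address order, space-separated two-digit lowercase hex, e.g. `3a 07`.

addr_hi (2b) val=3 bits=0x3 at bit 0: 0x03
rsvd (1b) val=1 bits=0x1 at bit 2: 0x07
mode (2b) val=0 bits=0x0 at bit 3: 0x07
seq (1b) val=0 bits=0x0 at bit 5: 0x07
bank (1b) val=1 bits=0x1 at bit 6: 0x47
err (1b) val=0 bits=0x0 at bit 7: 0x47
word = 0x47 → little-endian bytes:
  [0]=0x47

47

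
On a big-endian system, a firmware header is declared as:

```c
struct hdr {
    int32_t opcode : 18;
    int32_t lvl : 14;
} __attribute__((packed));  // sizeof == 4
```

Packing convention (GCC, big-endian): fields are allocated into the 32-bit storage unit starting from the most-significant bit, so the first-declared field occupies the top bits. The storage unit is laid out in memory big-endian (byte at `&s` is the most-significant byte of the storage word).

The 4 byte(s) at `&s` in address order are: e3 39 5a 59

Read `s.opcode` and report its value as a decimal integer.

-29467

[0]=0xe3 [1]=0x39 [2]=0x5a [3]=0x59 (big-endian) → word 0xe3395a59
opcode:18 @ bit 14 → (0xe3395a59>>14)&0x3ffff = 0x38ce5  ←
lvl:14 @ bit 0 → (0xe3395a59>>0)&0x3fff = 0x1a59
opcode signed 18b, MSB=1: 232677 - 262144 = -29467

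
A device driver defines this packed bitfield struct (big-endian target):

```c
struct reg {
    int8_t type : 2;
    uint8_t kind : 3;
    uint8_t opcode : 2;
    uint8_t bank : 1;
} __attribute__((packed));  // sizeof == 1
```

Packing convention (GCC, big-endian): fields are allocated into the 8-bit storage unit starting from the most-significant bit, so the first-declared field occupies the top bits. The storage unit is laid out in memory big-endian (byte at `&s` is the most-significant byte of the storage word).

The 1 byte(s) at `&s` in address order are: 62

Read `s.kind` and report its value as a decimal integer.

4

[0]=0x62 (big-endian) → word 0x62
type:2 @ bit 6 → (0x62>>6)&0x3 = 0x1
kind:3 @ bit 3 → (0x62>>3)&0x7 = 0x4  ←
opcode:2 @ bit 1 → (0x62>>1)&0x3 = 0x1
bank:1 @ bit 0 → (0x62>>0)&0x1 = 0x0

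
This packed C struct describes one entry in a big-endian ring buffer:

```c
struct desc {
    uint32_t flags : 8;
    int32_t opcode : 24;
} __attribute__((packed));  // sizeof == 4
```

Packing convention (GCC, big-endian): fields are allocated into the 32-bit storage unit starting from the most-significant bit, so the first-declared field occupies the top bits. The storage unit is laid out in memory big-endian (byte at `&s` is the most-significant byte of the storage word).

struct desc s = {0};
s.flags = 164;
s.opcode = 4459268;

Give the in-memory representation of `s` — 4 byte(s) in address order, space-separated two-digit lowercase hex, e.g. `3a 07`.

[24+:8] flags=164 & 0xff = 0xa4; word=0xa4000000
[0+:24] opcode=4459268 & 0xffffff = 0x440b04; word=0xa4440b04
word = 0xa4440b04 → big-endian bytes:
  [0]=0xa4  [1]=0x44  [2]=0x0b  [3]=0x04

a4 44 0b 04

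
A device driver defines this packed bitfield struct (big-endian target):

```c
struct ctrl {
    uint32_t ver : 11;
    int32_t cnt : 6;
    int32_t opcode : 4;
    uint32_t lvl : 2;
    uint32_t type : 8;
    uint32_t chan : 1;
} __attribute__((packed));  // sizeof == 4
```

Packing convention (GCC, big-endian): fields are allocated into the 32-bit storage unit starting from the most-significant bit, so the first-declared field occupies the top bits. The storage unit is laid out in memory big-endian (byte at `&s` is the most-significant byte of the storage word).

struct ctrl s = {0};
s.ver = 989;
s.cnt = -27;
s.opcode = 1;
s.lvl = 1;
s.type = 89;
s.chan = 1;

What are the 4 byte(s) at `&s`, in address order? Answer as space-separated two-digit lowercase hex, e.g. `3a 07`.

7b b2 8a b3

ver (11b) val=989 bits=0x3dd at bit 21: 0x7ba00000
cnt (6b) val=-27 bits=0x25 at bit 15: 0x7bb28000
opcode (4b) val=1 bits=0x1 at bit 11: 0x7bb28800
lvl (2b) val=1 bits=0x1 at bit 9: 0x7bb28a00
type (8b) val=89 bits=0x59 at bit 1: 0x7bb28ab2
chan (1b) val=1 bits=0x1 at bit 0: 0x7bb28ab3
word = 0x7bb28ab3 → big-endian bytes:
  [0]=0x7b  [1]=0xb2  [2]=0x8a  [3]=0xb3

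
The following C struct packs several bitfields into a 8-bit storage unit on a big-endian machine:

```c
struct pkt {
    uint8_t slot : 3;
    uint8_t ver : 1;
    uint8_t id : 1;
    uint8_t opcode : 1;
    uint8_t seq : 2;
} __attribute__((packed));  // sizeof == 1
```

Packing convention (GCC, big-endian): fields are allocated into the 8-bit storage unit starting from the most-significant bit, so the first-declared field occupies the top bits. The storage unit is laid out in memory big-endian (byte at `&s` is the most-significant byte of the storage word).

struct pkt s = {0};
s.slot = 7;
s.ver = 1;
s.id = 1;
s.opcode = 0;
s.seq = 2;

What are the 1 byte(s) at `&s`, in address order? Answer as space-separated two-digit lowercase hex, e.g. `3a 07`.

fa

slot (3b) val=7 bits=0x7 at bit 5: 0xe0
ver (1b) val=1 bits=0x1 at bit 4: 0xf0
id (1b) val=1 bits=0x1 at bit 3: 0xf8
opcode (1b) val=0 bits=0x0 at bit 2: 0xf8
seq (2b) val=2 bits=0x2 at bit 0: 0xfa
word = 0xfa → big-endian bytes:
  [0]=0xfa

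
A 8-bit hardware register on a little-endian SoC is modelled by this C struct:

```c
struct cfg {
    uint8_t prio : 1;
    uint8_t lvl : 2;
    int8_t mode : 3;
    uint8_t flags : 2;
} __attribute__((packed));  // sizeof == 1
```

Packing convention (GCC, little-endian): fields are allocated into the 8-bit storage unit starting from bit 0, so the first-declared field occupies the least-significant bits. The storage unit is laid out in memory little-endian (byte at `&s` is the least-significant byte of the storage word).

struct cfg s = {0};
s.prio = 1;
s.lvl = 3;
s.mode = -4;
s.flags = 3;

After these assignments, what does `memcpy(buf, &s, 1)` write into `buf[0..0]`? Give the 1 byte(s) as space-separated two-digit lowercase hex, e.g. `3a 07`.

e7

[0+:1] prio=1 & 0x1 = 0x1; word=0x01
[1+:2] lvl=3 & 0x3 = 0x3; word=0x07
[3+:3] mode=-4 & 0x7 = 0x4; word=0x27
[6+:2] flags=3 & 0x3 = 0x3; word=0xe7
word = 0xe7 → little-endian bytes:
  [0]=0xe7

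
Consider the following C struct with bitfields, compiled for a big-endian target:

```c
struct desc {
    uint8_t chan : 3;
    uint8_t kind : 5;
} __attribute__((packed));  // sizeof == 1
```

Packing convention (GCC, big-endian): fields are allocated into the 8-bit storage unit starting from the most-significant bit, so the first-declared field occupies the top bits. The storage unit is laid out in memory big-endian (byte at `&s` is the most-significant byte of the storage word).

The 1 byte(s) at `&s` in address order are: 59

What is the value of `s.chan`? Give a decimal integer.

[0]=0x59 (big-endian) → word 0x59
chan:3 @ bit 5 → (0x59>>5)&0x7 = 0x2  ←
kind:5 @ bit 0 → (0x59>>0)&0x1f = 0x19

2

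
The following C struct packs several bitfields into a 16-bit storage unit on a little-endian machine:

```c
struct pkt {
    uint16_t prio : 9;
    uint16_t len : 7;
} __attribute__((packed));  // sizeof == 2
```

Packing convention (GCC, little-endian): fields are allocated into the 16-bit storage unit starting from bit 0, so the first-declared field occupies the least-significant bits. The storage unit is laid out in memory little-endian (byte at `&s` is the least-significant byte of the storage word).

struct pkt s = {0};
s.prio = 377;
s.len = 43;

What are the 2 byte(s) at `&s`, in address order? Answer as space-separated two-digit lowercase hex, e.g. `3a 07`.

79 57

prio (9b) val=377 bits=0x179 at bit 0: 0x0179
len (7b) val=43 bits=0x2b at bit 9: 0x5779
word = 0x5779 → little-endian bytes:
  [0]=0x79  [1]=0x57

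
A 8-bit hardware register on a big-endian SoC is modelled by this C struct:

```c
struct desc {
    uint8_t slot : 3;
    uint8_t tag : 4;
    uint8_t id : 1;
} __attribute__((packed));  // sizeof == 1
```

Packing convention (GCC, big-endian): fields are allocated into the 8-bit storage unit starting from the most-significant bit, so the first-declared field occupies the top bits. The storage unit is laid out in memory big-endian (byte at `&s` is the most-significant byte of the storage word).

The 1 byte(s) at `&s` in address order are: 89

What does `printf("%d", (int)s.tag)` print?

4

[0]=0x89 (big-endian) → word 0x89
slot:3 @ bit 5 → (0x89>>5)&0x7 = 0x4
tag:4 @ bit 1 → (0x89>>1)&0xf = 0x4  ←
id:1 @ bit 0 → (0x89>>0)&0x1 = 0x1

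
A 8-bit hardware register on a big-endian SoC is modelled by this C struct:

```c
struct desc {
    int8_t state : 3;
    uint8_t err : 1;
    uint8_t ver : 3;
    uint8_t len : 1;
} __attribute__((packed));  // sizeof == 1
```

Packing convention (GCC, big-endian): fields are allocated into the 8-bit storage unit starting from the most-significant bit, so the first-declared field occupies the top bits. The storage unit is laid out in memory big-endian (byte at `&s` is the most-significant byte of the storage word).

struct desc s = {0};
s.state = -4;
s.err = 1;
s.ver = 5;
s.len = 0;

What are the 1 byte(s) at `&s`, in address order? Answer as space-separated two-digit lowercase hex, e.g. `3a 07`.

state:3 = -4 → 0x4 << 5 → word 0x80
err:1 = 1 → 0x1 << 4 → word 0x90
ver:3 = 5 → 0x5 << 1 → word 0x9a
len:1 = 0 → 0x0 << 0 → word 0x9a
word = 0x9a → big-endian bytes:
  [0]=0x9a

9a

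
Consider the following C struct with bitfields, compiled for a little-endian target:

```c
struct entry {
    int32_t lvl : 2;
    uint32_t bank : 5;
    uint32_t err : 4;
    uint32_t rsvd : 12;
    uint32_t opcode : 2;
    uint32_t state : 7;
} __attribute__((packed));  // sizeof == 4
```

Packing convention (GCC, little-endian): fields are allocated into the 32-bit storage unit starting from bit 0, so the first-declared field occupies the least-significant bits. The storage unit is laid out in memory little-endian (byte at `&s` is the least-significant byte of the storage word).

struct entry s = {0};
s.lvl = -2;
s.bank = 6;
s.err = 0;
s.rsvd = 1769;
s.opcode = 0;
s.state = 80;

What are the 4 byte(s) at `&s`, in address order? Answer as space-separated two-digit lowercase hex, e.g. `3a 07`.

1a 48 37 a0

[0+:2] lvl=-2 & 0x3 = 0x2; word=0x00000002
[2+:5] bank=6 & 0x1f = 0x6; word=0x0000001a
[7+:4] err=0 & 0xf = 0x0; word=0x0000001a
[11+:12] rsvd=1769 & 0xfff = 0x6e9; word=0x0037481a
[23+:2] opcode=0 & 0x3 = 0x0; word=0x0037481a
[25+:7] state=80 & 0x7f = 0x50; word=0xa037481a
word = 0xa037481a → little-endian bytes:
  [0]=0x1a  [1]=0x48  [2]=0x37  [3]=0xa0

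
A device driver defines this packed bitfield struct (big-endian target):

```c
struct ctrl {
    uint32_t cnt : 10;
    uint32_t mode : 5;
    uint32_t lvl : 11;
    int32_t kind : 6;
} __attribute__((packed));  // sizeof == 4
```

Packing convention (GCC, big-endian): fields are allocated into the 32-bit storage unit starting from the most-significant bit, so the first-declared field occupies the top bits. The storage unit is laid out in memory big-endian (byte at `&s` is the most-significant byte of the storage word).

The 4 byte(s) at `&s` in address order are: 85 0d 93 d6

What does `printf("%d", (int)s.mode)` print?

[0]=0x85 [1]=0x0d [2]=0x93 [3]=0xd6 (big-endian) → word 0x850d93d6
cnt [22+:10] = (word>>22) & 0x3ff = 532
mode [17+:5] = (word>>17) & 0x1f = 6  ←
lvl [6+:11] = (word>>6) & 0x7ff = 1615
kind [0+:6] = (word>>0) & 0x3f = 22

6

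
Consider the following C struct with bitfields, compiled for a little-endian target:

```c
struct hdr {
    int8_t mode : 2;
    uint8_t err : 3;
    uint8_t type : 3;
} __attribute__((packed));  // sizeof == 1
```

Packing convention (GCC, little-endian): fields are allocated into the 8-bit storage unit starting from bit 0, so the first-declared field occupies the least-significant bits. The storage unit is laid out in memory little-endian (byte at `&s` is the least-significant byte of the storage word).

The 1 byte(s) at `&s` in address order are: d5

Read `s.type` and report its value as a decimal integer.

6

[0]=0xd5 (little-endian) → word 0xd5
mode [0+:2] = (word>>0) & 0x3 = 1
err [2+:3] = (word>>2) & 0x7 = 5
type [5+:3] = (word>>5) & 0x7 = 6  ←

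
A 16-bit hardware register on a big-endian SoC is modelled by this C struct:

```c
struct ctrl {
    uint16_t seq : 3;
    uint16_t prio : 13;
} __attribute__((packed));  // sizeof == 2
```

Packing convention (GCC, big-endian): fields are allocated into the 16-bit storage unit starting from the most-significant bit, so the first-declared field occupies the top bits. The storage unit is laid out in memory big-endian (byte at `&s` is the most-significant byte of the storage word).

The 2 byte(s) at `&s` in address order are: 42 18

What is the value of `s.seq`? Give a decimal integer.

[0]=0x42 [1]=0x18 (big-endian) → word 0x4218
seq [13+:3] = (word>>13) & 0x7 = 2  ←
prio [0+:13] = (word>>0) & 0x1fff = 536

2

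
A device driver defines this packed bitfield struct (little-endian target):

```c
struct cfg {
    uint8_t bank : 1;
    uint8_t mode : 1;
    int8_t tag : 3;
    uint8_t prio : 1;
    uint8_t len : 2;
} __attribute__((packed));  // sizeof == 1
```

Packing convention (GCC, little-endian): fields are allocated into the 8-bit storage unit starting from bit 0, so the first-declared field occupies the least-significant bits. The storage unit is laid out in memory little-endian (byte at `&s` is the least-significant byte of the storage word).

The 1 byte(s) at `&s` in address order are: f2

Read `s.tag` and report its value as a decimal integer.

-4

[0]=0xf2 (little-endian) → word 0xf2
bank:1 @ bit 0 → (0xf2>>0)&0x1 = 0x0
mode:1 @ bit 1 → (0xf2>>1)&0x1 = 0x1
tag:3 @ bit 2 → (0xf2>>2)&0x7 = 0x4  ←
prio:1 @ bit 5 → (0xf2>>5)&0x1 = 0x1
len:2 @ bit 6 → (0xf2>>6)&0x3 = 0x3
tag signed 3b, MSB=1: 4 - 8 = -4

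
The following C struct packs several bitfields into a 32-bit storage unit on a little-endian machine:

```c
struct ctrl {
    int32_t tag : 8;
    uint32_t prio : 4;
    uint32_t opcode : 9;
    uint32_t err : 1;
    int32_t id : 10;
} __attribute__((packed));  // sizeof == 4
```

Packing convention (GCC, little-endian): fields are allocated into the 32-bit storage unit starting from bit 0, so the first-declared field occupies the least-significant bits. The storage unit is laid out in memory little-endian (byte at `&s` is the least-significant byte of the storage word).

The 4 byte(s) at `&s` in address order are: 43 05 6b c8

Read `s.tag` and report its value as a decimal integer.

[0]=0x43 [1]=0x05 [2]=0x6b [3]=0xc8 (little-endian) → word 0xc86b0543
tag [0+:8] = (word>>0) & 0xff = 67  ←
prio [8+:4] = (word>>8) & 0xf = 5
opcode [12+:9] = (word>>12) & 0x1ff = 176
err [21+:1] = (word>>21) & 0x1 = 1
id [22+:10] = (word>>22) & 0x3ff = 801
tag signed 8b, MSB=0: value = 67

67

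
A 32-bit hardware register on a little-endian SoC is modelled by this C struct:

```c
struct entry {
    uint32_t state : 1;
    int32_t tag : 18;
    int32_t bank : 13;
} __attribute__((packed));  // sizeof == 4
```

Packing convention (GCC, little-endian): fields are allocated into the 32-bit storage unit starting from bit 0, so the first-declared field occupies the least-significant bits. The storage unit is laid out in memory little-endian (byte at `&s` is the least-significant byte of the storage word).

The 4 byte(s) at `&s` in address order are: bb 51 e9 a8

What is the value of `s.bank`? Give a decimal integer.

[0]=0xbb [1]=0x51 [2]=0xe9 [3]=0xa8 (little-endian) → word 0xa8e951bb
state:1 @ bit 0 → (0xa8e951bb>>0)&0x1 = 0x1
tag:18 @ bit 1 → (0xa8e951bb>>1)&0x3ffff = 0xa8dd
bank:13 @ bit 19 → (0xa8e951bb>>19)&0x1fff = 0x151d  ←
bank signed 13b, MSB=1: 5405 - 8192 = -2787

-2787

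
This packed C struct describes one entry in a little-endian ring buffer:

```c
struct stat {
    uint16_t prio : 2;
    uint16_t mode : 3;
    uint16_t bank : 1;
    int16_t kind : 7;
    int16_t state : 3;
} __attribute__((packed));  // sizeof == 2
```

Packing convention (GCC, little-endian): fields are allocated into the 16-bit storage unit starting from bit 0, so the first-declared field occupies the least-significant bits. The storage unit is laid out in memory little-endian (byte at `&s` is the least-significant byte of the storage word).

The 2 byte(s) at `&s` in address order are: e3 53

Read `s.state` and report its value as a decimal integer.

2

[0]=0xe3 [1]=0x53 (little-endian) → word 0x53e3
prio [0+:2] = (word>>0) & 0x3 = 3
mode [2+:3] = (word>>2) & 0x7 = 0
bank [5+:1] = (word>>5) & 0x1 = 1
kind [6+:7] = (word>>6) & 0x7f = 79
state [13+:3] = (word>>13) & 0x7 = 2  ←
state signed 3b, MSB=0: value = 2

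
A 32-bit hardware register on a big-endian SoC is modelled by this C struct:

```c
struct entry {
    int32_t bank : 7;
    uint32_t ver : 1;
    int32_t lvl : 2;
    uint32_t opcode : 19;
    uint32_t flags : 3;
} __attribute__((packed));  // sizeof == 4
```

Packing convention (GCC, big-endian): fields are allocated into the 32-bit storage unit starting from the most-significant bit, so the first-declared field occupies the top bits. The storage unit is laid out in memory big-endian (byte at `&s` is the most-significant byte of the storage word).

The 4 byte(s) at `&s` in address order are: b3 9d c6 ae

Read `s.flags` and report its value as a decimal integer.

6

[0]=0xb3 [1]=0x9d [2]=0xc6 [3]=0xae (big-endian) → word 0xb39dc6ae
bank:7 @ bit 25 → (0xb39dc6ae>>25)&0x7f = 0x59
ver:1 @ bit 24 → (0xb39dc6ae>>24)&0x1 = 0x1
lvl:2 @ bit 22 → (0xb39dc6ae>>22)&0x3 = 0x2
opcode:19 @ bit 3 → (0xb39dc6ae>>3)&0x7ffff = 0x3b8d5
flags:3 @ bit 0 → (0xb39dc6ae>>0)&0x7 = 0x6  ←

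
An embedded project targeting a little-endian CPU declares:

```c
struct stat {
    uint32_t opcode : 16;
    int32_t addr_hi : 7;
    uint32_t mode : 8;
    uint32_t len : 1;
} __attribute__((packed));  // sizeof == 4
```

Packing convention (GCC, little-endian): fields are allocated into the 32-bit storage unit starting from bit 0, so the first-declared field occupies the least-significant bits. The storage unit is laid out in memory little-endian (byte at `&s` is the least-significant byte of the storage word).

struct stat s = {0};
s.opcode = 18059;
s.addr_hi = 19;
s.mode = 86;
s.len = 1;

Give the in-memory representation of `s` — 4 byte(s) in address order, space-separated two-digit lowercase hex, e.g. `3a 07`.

opcode (16b) val=18059 bits=0x468b at bit 0: 0x0000468b
addr_hi (7b) val=19 bits=0x13 at bit 16: 0x0013468b
mode (8b) val=86 bits=0x56 at bit 23: 0x2b13468b
len (1b) val=1 bits=0x1 at bit 31: 0xab13468b
word = 0xab13468b → little-endian bytes:
  [0]=0x8b  [1]=0x46  [2]=0x13  [3]=0xab

8b 46 13 ab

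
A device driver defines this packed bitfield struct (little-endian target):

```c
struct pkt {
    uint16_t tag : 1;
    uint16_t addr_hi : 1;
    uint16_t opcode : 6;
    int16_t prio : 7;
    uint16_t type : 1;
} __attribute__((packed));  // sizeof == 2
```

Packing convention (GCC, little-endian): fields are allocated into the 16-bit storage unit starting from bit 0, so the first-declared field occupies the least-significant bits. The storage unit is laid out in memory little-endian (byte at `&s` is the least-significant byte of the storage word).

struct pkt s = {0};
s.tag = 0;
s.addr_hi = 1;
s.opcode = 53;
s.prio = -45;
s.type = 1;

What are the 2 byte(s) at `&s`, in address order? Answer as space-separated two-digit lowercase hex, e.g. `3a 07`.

tag:1 = 0 → 0x0 << 0 → word 0x0000
addr_hi:1 = 1 → 0x1 << 1 → word 0x0002
opcode:6 = 53 → 0x35 << 2 → word 0x00d6
prio:7 = -45 → 0x53 << 8 → word 0x53d6
type:1 = 1 → 0x1 << 15 → word 0xd3d6
word = 0xd3d6 → little-endian bytes:
  [0]=0xd6  [1]=0xd3

d6 d3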